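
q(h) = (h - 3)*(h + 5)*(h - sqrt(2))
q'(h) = (h - 3)*(h + 5) + (h - 3)*(h - sqrt(2)) + (h + 5)*(h - sqrt(2))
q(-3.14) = 52.01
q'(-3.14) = 8.07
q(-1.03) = 39.11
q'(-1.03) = -15.85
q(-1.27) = 42.75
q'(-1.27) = -14.48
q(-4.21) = 32.03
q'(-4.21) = 30.41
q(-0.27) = 26.05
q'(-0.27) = -17.93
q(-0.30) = 26.59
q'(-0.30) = -17.91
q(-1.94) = 50.70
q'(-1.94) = -8.81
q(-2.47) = 53.75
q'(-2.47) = -2.42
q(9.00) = 637.21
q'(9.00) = 235.72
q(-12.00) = -1408.49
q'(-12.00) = 400.11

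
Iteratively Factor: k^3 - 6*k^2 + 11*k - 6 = (k - 1)*(k^2 - 5*k + 6) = (k - 3)*(k - 1)*(k - 2)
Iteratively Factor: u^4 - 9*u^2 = (u + 3)*(u^3 - 3*u^2) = (u - 3)*(u + 3)*(u^2) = u*(u - 3)*(u + 3)*(u)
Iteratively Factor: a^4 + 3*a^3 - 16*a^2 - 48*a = (a - 4)*(a^3 + 7*a^2 + 12*a) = (a - 4)*(a + 3)*(a^2 + 4*a) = a*(a - 4)*(a + 3)*(a + 4)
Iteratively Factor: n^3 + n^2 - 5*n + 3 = (n + 3)*(n^2 - 2*n + 1) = (n - 1)*(n + 3)*(n - 1)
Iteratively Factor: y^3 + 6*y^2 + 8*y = (y + 4)*(y^2 + 2*y) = (y + 2)*(y + 4)*(y)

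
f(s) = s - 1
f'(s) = 1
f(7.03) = 6.03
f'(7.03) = 1.00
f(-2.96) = -3.96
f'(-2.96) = 1.00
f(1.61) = 0.61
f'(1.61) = 1.00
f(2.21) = 1.21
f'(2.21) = 1.00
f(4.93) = 3.93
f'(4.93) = 1.00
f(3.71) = 2.71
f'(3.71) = 1.00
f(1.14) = 0.14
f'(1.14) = 1.00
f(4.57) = 3.57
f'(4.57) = 1.00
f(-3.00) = -4.00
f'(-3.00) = 1.00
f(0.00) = -1.00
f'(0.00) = 1.00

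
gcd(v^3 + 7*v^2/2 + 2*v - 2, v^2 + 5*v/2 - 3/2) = v - 1/2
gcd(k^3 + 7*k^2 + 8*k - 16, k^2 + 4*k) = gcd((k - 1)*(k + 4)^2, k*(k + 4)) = k + 4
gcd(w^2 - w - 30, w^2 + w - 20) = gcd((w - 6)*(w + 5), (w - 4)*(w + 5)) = w + 5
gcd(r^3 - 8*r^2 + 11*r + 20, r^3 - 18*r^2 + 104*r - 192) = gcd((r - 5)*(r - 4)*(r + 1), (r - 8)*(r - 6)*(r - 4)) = r - 4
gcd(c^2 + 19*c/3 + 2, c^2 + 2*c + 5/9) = c + 1/3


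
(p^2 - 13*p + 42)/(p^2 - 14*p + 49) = (p - 6)/(p - 7)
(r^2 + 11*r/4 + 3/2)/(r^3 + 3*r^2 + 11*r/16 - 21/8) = 4*(4*r + 3)/(16*r^2 + 16*r - 21)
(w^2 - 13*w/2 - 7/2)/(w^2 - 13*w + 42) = (w + 1/2)/(w - 6)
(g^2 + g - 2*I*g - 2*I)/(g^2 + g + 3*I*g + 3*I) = (g - 2*I)/(g + 3*I)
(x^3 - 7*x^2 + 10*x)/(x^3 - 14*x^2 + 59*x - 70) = x/(x - 7)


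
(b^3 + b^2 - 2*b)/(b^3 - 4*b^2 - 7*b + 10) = b/(b - 5)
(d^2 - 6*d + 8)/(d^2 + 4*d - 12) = (d - 4)/(d + 6)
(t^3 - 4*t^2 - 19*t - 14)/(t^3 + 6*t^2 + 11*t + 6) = (t - 7)/(t + 3)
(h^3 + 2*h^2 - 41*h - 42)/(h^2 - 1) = (h^2 + h - 42)/(h - 1)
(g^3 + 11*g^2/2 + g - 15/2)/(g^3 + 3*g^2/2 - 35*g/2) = (2*g^2 + g - 3)/(g*(2*g - 7))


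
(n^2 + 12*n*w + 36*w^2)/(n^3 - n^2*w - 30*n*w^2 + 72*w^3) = (n + 6*w)/(n^2 - 7*n*w + 12*w^2)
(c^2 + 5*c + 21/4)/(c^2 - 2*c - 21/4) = (2*c + 7)/(2*c - 7)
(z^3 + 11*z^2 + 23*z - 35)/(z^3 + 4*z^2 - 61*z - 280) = (z - 1)/(z - 8)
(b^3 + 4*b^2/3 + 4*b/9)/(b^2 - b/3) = (9*b^2 + 12*b + 4)/(3*(3*b - 1))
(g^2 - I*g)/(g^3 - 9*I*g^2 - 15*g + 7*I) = g/(g^2 - 8*I*g - 7)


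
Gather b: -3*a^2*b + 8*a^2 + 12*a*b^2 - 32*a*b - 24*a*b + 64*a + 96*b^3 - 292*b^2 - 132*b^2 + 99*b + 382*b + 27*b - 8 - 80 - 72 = 8*a^2 + 64*a + 96*b^3 + b^2*(12*a - 424) + b*(-3*a^2 - 56*a + 508) - 160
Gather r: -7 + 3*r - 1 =3*r - 8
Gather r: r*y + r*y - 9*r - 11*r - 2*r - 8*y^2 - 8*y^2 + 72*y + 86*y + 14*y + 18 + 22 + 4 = r*(2*y - 22) - 16*y^2 + 172*y + 44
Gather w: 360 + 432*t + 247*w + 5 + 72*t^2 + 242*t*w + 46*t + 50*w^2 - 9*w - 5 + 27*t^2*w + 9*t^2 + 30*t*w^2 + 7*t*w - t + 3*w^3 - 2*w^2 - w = 81*t^2 + 477*t + 3*w^3 + w^2*(30*t + 48) + w*(27*t^2 + 249*t + 237) + 360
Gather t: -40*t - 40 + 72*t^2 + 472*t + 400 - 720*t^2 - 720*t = -648*t^2 - 288*t + 360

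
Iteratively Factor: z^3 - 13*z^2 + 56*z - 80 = (z - 5)*(z^2 - 8*z + 16) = (z - 5)*(z - 4)*(z - 4)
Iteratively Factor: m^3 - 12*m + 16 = (m + 4)*(m^2 - 4*m + 4) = (m - 2)*(m + 4)*(m - 2)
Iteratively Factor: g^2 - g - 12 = (g + 3)*(g - 4)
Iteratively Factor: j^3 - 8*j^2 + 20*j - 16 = (j - 4)*(j^2 - 4*j + 4) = (j - 4)*(j - 2)*(j - 2)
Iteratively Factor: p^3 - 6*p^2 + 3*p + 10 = (p + 1)*(p^2 - 7*p + 10) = (p - 2)*(p + 1)*(p - 5)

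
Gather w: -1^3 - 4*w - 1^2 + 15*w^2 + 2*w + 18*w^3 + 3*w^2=18*w^3 + 18*w^2 - 2*w - 2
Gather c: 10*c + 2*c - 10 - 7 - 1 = 12*c - 18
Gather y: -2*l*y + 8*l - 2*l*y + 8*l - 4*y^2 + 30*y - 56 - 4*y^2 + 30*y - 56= 16*l - 8*y^2 + y*(60 - 4*l) - 112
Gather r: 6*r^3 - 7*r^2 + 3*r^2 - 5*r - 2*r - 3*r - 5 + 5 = 6*r^3 - 4*r^2 - 10*r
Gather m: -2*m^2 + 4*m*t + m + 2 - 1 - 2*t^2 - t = -2*m^2 + m*(4*t + 1) - 2*t^2 - t + 1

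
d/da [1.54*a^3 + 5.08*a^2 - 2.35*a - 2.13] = 4.62*a^2 + 10.16*a - 2.35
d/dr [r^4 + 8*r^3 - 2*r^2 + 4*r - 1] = 4*r^3 + 24*r^2 - 4*r + 4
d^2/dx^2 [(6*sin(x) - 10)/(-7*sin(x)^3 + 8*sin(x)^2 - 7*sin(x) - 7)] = 2*(588*sin(x)^7 - 2709*sin(x)^6 + 1802*sin(x)^5 + 435*sin(x)^4 - 517*sin(x)^3 + 3642*sin(x)^2 - 3766*sin(x) + 1344)/(7*sin(x)^3 - 8*sin(x)^2 + 7*sin(x) + 7)^3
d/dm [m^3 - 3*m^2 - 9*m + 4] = 3*m^2 - 6*m - 9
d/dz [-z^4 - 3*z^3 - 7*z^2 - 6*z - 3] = -4*z^3 - 9*z^2 - 14*z - 6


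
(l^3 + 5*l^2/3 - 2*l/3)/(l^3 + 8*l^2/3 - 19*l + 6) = l*(l + 2)/(l^2 + 3*l - 18)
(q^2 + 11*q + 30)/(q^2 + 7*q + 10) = (q + 6)/(q + 2)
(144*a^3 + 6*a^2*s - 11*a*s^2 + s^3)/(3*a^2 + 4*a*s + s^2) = (48*a^2 - 14*a*s + s^2)/(a + s)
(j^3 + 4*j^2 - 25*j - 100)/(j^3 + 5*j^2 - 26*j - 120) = (j + 5)/(j + 6)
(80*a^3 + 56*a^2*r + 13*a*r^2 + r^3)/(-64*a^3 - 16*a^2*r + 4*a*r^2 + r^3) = (5*a + r)/(-4*a + r)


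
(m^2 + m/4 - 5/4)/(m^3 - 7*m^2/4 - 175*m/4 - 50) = (m - 1)/(m^2 - 3*m - 40)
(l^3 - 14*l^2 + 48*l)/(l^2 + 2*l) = (l^2 - 14*l + 48)/(l + 2)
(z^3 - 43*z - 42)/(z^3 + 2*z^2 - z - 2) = (z^2 - z - 42)/(z^2 + z - 2)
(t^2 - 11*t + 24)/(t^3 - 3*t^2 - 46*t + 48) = (t - 3)/(t^2 + 5*t - 6)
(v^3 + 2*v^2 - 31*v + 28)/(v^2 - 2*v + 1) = (v^2 + 3*v - 28)/(v - 1)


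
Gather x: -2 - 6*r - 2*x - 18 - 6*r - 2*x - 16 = -12*r - 4*x - 36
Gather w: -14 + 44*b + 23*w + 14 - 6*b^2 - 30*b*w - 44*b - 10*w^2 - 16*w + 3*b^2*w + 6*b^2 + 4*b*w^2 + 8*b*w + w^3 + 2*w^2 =w^3 + w^2*(4*b - 8) + w*(3*b^2 - 22*b + 7)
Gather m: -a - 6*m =-a - 6*m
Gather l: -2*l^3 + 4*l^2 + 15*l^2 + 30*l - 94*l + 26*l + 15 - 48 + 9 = -2*l^3 + 19*l^2 - 38*l - 24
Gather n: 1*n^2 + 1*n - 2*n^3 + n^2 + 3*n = -2*n^3 + 2*n^2 + 4*n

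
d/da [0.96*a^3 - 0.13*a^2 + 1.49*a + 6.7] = 2.88*a^2 - 0.26*a + 1.49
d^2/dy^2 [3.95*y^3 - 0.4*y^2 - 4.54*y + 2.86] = 23.7*y - 0.8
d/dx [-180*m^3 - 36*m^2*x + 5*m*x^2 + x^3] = -36*m^2 + 10*m*x + 3*x^2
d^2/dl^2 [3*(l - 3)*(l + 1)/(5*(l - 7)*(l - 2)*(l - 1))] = 6*(l^6 - 6*l^5 - 27*l^4 + 414*l^3 - 1695*l^2 + 2784*l - 1615)/(5*(l^9 - 30*l^8 + 369*l^7 - 2422*l^6 + 9327*l^5 - 22002*l^4 + 32075*l^3 - 28098*l^2 + 13524*l - 2744))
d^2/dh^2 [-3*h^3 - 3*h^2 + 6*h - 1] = -18*h - 6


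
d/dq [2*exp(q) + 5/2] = 2*exp(q)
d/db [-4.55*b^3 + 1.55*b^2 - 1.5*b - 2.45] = -13.65*b^2 + 3.1*b - 1.5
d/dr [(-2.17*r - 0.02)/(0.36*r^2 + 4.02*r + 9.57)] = (0.7812*r^2 + 0.0144000000000002*r - 20.6865)/(0.1296*r^4 + 2.8944*r^3 + 23.0508*r^2 + 76.9428*r + 91.5849)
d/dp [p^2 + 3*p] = 2*p + 3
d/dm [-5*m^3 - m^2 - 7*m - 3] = -15*m^2 - 2*m - 7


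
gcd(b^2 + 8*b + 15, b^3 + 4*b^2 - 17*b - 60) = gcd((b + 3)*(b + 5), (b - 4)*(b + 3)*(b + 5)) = b^2 + 8*b + 15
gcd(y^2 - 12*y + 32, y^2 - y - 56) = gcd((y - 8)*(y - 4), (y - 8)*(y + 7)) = y - 8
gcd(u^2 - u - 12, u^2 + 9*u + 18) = u + 3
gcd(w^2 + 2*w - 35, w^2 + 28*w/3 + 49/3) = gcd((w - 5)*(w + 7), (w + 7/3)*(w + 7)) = w + 7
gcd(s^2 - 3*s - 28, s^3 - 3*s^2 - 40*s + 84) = s - 7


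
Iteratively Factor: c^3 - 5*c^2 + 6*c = (c - 2)*(c^2 - 3*c) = (c - 3)*(c - 2)*(c)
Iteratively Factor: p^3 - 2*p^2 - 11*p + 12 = (p - 4)*(p^2 + 2*p - 3) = (p - 4)*(p + 3)*(p - 1)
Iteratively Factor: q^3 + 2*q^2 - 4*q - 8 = (q + 2)*(q^2 - 4) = (q - 2)*(q + 2)*(q + 2)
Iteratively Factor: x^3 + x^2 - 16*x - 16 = (x + 1)*(x^2 - 16) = (x - 4)*(x + 1)*(x + 4)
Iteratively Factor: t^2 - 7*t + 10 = (t - 5)*(t - 2)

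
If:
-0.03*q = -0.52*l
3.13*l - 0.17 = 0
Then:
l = 0.05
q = 0.94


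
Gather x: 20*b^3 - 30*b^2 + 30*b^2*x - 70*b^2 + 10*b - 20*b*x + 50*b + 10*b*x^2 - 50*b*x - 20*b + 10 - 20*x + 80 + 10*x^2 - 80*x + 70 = 20*b^3 - 100*b^2 + 40*b + x^2*(10*b + 10) + x*(30*b^2 - 70*b - 100) + 160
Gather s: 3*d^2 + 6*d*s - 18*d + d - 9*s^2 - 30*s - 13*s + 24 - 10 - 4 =3*d^2 - 17*d - 9*s^2 + s*(6*d - 43) + 10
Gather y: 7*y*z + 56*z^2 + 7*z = 7*y*z + 56*z^2 + 7*z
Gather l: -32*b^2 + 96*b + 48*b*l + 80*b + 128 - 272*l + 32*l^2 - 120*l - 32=-32*b^2 + 176*b + 32*l^2 + l*(48*b - 392) + 96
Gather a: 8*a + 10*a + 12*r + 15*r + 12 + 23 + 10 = 18*a + 27*r + 45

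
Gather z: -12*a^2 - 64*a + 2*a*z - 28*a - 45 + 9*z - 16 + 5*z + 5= -12*a^2 - 92*a + z*(2*a + 14) - 56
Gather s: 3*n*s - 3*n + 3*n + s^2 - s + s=3*n*s + s^2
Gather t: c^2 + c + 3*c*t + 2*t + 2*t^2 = c^2 + c + 2*t^2 + t*(3*c + 2)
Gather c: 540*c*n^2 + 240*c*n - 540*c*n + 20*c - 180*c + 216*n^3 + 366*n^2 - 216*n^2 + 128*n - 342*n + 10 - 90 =c*(540*n^2 - 300*n - 160) + 216*n^3 + 150*n^2 - 214*n - 80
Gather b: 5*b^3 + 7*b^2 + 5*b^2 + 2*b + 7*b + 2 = 5*b^3 + 12*b^2 + 9*b + 2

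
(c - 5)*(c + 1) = c^2 - 4*c - 5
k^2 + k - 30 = (k - 5)*(k + 6)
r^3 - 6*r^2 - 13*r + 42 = (r - 7)*(r - 2)*(r + 3)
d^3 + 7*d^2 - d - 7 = (d - 1)*(d + 1)*(d + 7)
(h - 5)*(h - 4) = h^2 - 9*h + 20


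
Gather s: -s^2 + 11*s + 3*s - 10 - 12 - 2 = -s^2 + 14*s - 24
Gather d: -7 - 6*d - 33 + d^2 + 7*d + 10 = d^2 + d - 30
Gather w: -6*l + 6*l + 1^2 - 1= 0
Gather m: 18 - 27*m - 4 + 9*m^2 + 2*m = 9*m^2 - 25*m + 14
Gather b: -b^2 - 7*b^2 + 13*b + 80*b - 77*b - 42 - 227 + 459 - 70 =-8*b^2 + 16*b + 120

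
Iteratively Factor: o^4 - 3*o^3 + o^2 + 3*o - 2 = (o + 1)*(o^3 - 4*o^2 + 5*o - 2) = (o - 2)*(o + 1)*(o^2 - 2*o + 1) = (o - 2)*(o - 1)*(o + 1)*(o - 1)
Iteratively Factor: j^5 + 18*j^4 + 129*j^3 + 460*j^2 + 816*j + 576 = (j + 4)*(j^4 + 14*j^3 + 73*j^2 + 168*j + 144) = (j + 3)*(j + 4)*(j^3 + 11*j^2 + 40*j + 48) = (j + 3)^2*(j + 4)*(j^2 + 8*j + 16) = (j + 3)^2*(j + 4)^2*(j + 4)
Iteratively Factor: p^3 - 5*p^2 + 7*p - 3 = (p - 1)*(p^2 - 4*p + 3) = (p - 3)*(p - 1)*(p - 1)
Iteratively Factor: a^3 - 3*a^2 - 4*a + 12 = (a - 2)*(a^2 - a - 6) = (a - 2)*(a + 2)*(a - 3)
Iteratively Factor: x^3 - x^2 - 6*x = (x + 2)*(x^2 - 3*x) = x*(x + 2)*(x - 3)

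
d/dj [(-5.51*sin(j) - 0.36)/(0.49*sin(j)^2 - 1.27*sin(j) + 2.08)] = (2.6999*sin(j)^2 + 0.3528*sin(j) - 11.918)*cos(j)/(0.2401*sin(j)^4 - 1.2446*sin(j)^3 + 3.6513*sin(j)^2 - 5.2832*sin(j) + 4.3264)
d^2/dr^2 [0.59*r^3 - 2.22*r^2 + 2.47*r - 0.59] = 3.54*r - 4.44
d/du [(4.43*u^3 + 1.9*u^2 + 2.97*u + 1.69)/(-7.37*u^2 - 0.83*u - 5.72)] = (-32.6491*u^4 - 7.3538*u^3 - 55.7069*u^2 + 3.1746*u - 15.5857)/(54.3169*u^4 + 12.2342*u^3 + 85.0017*u^2 + 9.4952*u + 32.7184)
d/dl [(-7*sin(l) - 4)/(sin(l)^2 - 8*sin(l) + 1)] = (7*sin(l)^2 + 8*sin(l) - 39)*cos(l)/(sin(l)^2 - 8*sin(l) + 1)^2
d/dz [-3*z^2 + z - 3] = 1 - 6*z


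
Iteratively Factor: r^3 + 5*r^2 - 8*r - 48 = (r + 4)*(r^2 + r - 12) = (r + 4)^2*(r - 3)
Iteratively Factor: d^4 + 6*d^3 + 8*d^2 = (d)*(d^3 + 6*d^2 + 8*d) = d*(d + 2)*(d^2 + 4*d) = d*(d + 2)*(d + 4)*(d)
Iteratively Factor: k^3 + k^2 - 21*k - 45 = (k + 3)*(k^2 - 2*k - 15) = (k - 5)*(k + 3)*(k + 3)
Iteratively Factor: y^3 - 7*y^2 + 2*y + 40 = (y - 4)*(y^2 - 3*y - 10) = (y - 4)*(y + 2)*(y - 5)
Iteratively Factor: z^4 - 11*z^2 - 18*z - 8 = (z + 1)*(z^3 - z^2 - 10*z - 8) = (z + 1)*(z + 2)*(z^2 - 3*z - 4) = (z - 4)*(z + 1)*(z + 2)*(z + 1)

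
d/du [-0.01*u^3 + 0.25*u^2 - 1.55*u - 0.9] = -0.03*u^2 + 0.5*u - 1.55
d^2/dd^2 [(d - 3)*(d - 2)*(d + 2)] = 6*d - 6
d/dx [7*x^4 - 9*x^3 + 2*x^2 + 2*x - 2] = 28*x^3 - 27*x^2 + 4*x + 2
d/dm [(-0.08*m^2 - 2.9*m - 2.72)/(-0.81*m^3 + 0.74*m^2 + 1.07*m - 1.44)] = (-0.0648*m^4 - 4.698*m^3 - 4.5492*m^2 + 4.256*m + 7.0864)/(0.6561*m^6 - 1.1988*m^5 - 1.1858*m^4 + 3.9164*m^3 - 0.9863*m^2 - 3.0816*m + 2.0736)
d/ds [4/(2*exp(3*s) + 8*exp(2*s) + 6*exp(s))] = 2*(-3*exp(2*s) - 8*exp(s) - 3)*exp(-s)/(exp(2*s) + 4*exp(s) + 3)^2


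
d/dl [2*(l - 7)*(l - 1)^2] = 6*(l - 5)*(l - 1)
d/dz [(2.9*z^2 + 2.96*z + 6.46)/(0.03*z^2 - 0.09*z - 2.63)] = (-0.3498*z^2 - 15.6416*z - 7.2034)/(0.0009*z^4 - 0.0054*z^3 - 0.1497*z^2 + 0.4734*z + 6.9169)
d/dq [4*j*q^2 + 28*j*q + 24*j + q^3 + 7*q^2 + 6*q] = 8*j*q + 28*j + 3*q^2 + 14*q + 6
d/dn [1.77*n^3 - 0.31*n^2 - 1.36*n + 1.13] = 5.31*n^2 - 0.62*n - 1.36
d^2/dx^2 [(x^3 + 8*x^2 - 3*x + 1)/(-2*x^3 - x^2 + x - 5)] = 2*(-30*x^6 + 30*x^5 + 6*x^4 + 549*x^3 - 42*x^2 - 87*x - 181)/(8*x^9 + 12*x^8 - 6*x^7 + 49*x^6 + 63*x^5 - 42*x^4 + 119*x^3 + 90*x^2 - 75*x + 125)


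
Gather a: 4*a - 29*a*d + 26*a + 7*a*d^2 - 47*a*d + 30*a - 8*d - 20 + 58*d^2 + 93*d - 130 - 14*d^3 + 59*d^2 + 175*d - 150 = a*(7*d^2 - 76*d + 60) - 14*d^3 + 117*d^2 + 260*d - 300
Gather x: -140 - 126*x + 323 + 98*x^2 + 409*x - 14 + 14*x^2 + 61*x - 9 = 112*x^2 + 344*x + 160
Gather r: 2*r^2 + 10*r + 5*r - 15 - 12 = 2*r^2 + 15*r - 27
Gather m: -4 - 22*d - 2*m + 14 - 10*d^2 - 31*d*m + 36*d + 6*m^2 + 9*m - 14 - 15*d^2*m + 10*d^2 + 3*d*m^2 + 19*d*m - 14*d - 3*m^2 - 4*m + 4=m^2*(3*d + 3) + m*(-15*d^2 - 12*d + 3)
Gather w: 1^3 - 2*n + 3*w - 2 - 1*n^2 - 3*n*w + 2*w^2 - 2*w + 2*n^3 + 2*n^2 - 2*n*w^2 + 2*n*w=2*n^3 + n^2 - 2*n + w^2*(2 - 2*n) + w*(1 - n) - 1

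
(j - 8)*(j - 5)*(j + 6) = j^3 - 7*j^2 - 38*j + 240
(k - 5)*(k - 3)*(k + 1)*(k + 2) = k^4 - 5*k^3 - 7*k^2 + 29*k + 30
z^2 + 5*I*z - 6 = (z + 2*I)*(z + 3*I)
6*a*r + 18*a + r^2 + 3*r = (6*a + r)*(r + 3)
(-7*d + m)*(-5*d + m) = 35*d^2 - 12*d*m + m^2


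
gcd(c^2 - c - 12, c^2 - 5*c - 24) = c + 3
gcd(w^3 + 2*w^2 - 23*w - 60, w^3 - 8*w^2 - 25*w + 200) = w - 5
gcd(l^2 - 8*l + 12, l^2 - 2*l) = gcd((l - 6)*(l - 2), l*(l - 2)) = l - 2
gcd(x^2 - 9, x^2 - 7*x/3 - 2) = x - 3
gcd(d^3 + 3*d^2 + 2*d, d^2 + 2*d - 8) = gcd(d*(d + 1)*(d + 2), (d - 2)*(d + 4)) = 1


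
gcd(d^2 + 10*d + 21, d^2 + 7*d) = d + 7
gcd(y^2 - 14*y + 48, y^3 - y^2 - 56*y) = y - 8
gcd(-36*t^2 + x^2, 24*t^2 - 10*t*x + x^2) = -6*t + x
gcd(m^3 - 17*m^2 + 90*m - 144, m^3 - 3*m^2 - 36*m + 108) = m^2 - 9*m + 18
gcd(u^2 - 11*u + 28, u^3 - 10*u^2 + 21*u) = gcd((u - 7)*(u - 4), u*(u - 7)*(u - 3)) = u - 7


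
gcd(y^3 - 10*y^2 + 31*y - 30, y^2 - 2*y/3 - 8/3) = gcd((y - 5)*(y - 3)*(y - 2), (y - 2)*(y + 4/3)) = y - 2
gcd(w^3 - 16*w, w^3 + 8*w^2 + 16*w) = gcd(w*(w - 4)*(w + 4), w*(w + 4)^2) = w^2 + 4*w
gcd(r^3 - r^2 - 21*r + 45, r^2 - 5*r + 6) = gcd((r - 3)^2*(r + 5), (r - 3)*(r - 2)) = r - 3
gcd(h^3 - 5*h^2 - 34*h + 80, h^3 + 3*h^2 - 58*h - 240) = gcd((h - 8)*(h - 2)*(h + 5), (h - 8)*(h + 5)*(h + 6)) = h^2 - 3*h - 40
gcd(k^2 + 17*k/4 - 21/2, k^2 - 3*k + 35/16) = k - 7/4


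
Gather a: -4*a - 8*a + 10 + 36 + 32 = 78 - 12*a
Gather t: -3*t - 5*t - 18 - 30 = -8*t - 48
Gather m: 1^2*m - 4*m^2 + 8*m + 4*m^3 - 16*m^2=4*m^3 - 20*m^2 + 9*m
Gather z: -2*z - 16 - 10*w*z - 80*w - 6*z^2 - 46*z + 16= -80*w - 6*z^2 + z*(-10*w - 48)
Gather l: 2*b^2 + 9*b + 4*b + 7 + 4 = 2*b^2 + 13*b + 11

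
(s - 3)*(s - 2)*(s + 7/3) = s^3 - 8*s^2/3 - 17*s/3 + 14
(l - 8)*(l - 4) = l^2 - 12*l + 32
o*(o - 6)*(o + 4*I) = o^3 - 6*o^2 + 4*I*o^2 - 24*I*o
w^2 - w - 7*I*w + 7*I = (w - 1)*(w - 7*I)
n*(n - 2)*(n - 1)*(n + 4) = n^4 + n^3 - 10*n^2 + 8*n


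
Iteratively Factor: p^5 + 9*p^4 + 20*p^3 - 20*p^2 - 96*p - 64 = (p + 1)*(p^4 + 8*p^3 + 12*p^2 - 32*p - 64) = (p + 1)*(p + 4)*(p^3 + 4*p^2 - 4*p - 16) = (p - 2)*(p + 1)*(p + 4)*(p^2 + 6*p + 8) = (p - 2)*(p + 1)*(p + 2)*(p + 4)*(p + 4)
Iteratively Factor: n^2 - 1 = (n + 1)*(n - 1)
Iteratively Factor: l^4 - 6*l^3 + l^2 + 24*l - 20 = (l - 2)*(l^3 - 4*l^2 - 7*l + 10) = (l - 5)*(l - 2)*(l^2 + l - 2) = (l - 5)*(l - 2)*(l + 2)*(l - 1)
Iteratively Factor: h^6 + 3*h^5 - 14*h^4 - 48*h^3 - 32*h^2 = (h)*(h^5 + 3*h^4 - 14*h^3 - 48*h^2 - 32*h) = h*(h + 2)*(h^4 + h^3 - 16*h^2 - 16*h) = h^2*(h + 2)*(h^3 + h^2 - 16*h - 16) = h^2*(h + 2)*(h + 4)*(h^2 - 3*h - 4) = h^2*(h + 1)*(h + 2)*(h + 4)*(h - 4)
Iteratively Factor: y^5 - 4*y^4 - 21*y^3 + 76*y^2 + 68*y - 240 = (y + 2)*(y^4 - 6*y^3 - 9*y^2 + 94*y - 120) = (y + 2)*(y + 4)*(y^3 - 10*y^2 + 31*y - 30) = (y - 3)*(y + 2)*(y + 4)*(y^2 - 7*y + 10) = (y - 3)*(y - 2)*(y + 2)*(y + 4)*(y - 5)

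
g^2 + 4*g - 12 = (g - 2)*(g + 6)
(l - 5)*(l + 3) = l^2 - 2*l - 15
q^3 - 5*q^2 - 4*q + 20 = (q - 5)*(q - 2)*(q + 2)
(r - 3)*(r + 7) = r^2 + 4*r - 21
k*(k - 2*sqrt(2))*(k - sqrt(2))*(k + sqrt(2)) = k^4 - 2*sqrt(2)*k^3 - 2*k^2 + 4*sqrt(2)*k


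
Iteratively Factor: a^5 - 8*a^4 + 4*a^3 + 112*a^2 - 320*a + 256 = (a + 4)*(a^4 - 12*a^3 + 52*a^2 - 96*a + 64) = (a - 4)*(a + 4)*(a^3 - 8*a^2 + 20*a - 16) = (a - 4)*(a - 2)*(a + 4)*(a^2 - 6*a + 8) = (a - 4)*(a - 2)^2*(a + 4)*(a - 4)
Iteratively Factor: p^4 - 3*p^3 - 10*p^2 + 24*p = (p - 4)*(p^3 + p^2 - 6*p) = (p - 4)*(p + 3)*(p^2 - 2*p) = (p - 4)*(p - 2)*(p + 3)*(p)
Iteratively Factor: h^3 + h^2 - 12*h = (h)*(h^2 + h - 12) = h*(h + 4)*(h - 3)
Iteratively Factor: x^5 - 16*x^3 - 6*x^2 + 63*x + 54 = (x + 3)*(x^4 - 3*x^3 - 7*x^2 + 15*x + 18) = (x + 2)*(x + 3)*(x^3 - 5*x^2 + 3*x + 9) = (x - 3)*(x + 2)*(x + 3)*(x^2 - 2*x - 3) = (x - 3)*(x + 1)*(x + 2)*(x + 3)*(x - 3)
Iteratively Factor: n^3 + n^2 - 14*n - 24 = (n + 2)*(n^2 - n - 12) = (n - 4)*(n + 2)*(n + 3)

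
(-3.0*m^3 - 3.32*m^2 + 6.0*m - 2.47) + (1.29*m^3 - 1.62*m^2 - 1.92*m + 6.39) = -1.71*m^3 - 4.94*m^2 + 4.08*m + 3.92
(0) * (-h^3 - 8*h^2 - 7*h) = 0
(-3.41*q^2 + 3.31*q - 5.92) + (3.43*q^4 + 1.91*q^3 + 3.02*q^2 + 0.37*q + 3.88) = 3.43*q^4 + 1.91*q^3 - 0.39*q^2 + 3.68*q - 2.04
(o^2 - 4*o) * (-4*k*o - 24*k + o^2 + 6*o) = -4*k*o^3 - 8*k*o^2 + 96*k*o + o^4 + 2*o^3 - 24*o^2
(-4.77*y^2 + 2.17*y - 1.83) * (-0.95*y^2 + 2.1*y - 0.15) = 4.5315*y^4 - 12.0785*y^3 + 7.011*y^2 - 4.1685*y + 0.2745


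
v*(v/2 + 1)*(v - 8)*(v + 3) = v^4/2 - 3*v^3/2 - 17*v^2 - 24*v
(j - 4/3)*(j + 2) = j^2 + 2*j/3 - 8/3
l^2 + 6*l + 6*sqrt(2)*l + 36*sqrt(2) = (l + 6)*(l + 6*sqrt(2))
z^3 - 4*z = z*(z - 2)*(z + 2)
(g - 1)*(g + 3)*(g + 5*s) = g^3 + 5*g^2*s + 2*g^2 + 10*g*s - 3*g - 15*s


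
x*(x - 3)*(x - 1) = x^3 - 4*x^2 + 3*x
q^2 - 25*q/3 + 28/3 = (q - 7)*(q - 4/3)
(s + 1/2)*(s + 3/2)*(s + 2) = s^3 + 4*s^2 + 19*s/4 + 3/2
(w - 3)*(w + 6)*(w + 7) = w^3 + 10*w^2 + 3*w - 126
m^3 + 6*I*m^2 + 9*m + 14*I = (m - 2*I)*(m + I)*(m + 7*I)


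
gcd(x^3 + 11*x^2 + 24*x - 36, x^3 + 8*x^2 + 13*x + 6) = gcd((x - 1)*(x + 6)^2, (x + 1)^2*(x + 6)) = x + 6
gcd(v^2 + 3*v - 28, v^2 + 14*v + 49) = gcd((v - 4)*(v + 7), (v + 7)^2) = v + 7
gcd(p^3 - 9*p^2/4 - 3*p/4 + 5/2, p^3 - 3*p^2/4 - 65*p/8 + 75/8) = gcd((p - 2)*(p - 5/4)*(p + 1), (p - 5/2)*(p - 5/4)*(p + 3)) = p - 5/4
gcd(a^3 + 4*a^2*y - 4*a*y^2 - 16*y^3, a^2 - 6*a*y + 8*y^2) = -a + 2*y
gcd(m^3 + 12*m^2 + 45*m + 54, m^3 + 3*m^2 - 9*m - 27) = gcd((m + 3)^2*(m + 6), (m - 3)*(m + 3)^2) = m^2 + 6*m + 9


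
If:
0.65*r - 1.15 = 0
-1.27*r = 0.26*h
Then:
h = -8.64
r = 1.77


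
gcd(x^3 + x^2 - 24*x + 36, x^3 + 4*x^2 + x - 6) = 1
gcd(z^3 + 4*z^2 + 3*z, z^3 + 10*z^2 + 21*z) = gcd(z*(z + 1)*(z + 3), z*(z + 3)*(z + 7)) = z^2 + 3*z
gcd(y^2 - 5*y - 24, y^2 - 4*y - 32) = y - 8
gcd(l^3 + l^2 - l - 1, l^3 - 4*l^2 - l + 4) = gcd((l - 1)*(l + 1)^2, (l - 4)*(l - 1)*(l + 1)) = l^2 - 1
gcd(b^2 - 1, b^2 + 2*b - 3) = b - 1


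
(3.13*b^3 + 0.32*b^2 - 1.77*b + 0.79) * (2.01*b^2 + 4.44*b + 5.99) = 6.2913*b^5 + 14.5404*b^4 + 16.6118*b^3 - 4.3541*b^2 - 7.0947*b + 4.7321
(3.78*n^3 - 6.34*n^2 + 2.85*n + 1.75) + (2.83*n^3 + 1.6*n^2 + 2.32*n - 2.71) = 6.61*n^3 - 4.74*n^2 + 5.17*n - 0.96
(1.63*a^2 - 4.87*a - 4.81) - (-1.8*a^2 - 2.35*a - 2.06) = 3.43*a^2 - 2.52*a - 2.75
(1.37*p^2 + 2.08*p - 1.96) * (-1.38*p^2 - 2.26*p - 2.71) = -1.8906*p^4 - 5.9666*p^3 - 5.7087*p^2 - 1.2072*p + 5.3116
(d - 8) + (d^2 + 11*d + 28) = d^2 + 12*d + 20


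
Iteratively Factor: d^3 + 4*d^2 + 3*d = (d + 1)*(d^2 + 3*d) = (d + 1)*(d + 3)*(d)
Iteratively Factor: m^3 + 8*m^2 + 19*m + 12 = (m + 3)*(m^2 + 5*m + 4) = (m + 1)*(m + 3)*(m + 4)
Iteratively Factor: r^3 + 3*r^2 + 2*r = (r + 1)*(r^2 + 2*r) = r*(r + 1)*(r + 2)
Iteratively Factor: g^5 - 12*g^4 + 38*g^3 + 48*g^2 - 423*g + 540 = (g - 3)*(g^4 - 9*g^3 + 11*g^2 + 81*g - 180) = (g - 3)^2*(g^3 - 6*g^2 - 7*g + 60) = (g - 4)*(g - 3)^2*(g^2 - 2*g - 15) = (g - 5)*(g - 4)*(g - 3)^2*(g + 3)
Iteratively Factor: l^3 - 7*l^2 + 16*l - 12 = (l - 2)*(l^2 - 5*l + 6) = (l - 2)^2*(l - 3)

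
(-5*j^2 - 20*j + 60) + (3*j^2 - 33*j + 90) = -2*j^2 - 53*j + 150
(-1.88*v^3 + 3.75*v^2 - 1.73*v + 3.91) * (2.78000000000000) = -5.2264*v^3 + 10.425*v^2 - 4.8094*v + 10.8698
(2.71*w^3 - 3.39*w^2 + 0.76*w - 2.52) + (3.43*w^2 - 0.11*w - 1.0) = 2.71*w^3 + 0.04*w^2 + 0.65*w - 3.52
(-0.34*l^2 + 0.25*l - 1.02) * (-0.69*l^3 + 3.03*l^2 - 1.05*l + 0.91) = 0.2346*l^5 - 1.2027*l^4 + 1.8183*l^3 - 3.6625*l^2 + 1.2985*l - 0.9282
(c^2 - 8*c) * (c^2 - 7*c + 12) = c^4 - 15*c^3 + 68*c^2 - 96*c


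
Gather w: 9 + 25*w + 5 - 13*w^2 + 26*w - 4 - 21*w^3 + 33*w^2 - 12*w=-21*w^3 + 20*w^2 + 39*w + 10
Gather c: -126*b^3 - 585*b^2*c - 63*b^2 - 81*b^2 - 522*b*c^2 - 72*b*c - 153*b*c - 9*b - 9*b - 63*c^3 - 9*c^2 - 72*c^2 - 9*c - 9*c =-126*b^3 - 144*b^2 - 18*b - 63*c^3 + c^2*(-522*b - 81) + c*(-585*b^2 - 225*b - 18)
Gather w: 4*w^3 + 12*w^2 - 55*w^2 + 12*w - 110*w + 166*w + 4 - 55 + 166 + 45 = 4*w^3 - 43*w^2 + 68*w + 160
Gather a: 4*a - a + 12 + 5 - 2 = 3*a + 15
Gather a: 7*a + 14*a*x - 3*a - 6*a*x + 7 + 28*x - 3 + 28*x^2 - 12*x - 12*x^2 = a*(8*x + 4) + 16*x^2 + 16*x + 4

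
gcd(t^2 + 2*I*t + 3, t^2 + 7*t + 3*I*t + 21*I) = t + 3*I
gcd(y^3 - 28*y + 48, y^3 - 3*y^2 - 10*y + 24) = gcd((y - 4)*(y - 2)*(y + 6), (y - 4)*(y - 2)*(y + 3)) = y^2 - 6*y + 8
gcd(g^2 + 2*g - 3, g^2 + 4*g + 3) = g + 3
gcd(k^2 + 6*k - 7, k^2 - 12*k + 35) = 1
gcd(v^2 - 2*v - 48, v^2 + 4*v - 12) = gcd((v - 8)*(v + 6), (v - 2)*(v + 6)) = v + 6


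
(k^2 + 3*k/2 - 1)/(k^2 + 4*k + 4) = (k - 1/2)/(k + 2)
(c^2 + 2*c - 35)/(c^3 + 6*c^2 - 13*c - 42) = (c - 5)/(c^2 - c - 6)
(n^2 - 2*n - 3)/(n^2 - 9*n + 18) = (n + 1)/(n - 6)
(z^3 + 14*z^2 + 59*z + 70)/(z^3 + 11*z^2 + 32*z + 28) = (z + 5)/(z + 2)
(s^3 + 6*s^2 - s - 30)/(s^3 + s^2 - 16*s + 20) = (s + 3)/(s - 2)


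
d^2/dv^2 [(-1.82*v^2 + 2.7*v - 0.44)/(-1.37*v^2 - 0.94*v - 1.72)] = (-7.105427357601e-15*v^4 - 14.822852*v^3 - 20.776872*v^2 + 41.573472*v + 18.203232)/(2.571353*v^6 + 5.292858*v^5 + 13.3164*v^4 + 14.12068*v^3 + 16.7184*v^2 + 8.342688*v + 5.088448)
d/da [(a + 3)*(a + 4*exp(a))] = a + (a + 3)*(4*exp(a) + 1) + 4*exp(a)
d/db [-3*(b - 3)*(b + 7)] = -6*b - 12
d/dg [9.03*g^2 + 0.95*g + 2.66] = 18.06*g + 0.95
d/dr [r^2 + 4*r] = 2*r + 4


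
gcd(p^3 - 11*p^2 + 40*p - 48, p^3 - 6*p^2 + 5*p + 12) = p^2 - 7*p + 12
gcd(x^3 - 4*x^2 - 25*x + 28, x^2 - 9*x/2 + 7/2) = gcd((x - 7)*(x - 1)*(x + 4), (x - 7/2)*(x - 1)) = x - 1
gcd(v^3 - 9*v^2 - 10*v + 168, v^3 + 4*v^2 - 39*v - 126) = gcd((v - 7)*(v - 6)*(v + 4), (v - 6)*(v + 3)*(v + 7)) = v - 6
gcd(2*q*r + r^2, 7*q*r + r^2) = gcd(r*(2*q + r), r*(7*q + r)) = r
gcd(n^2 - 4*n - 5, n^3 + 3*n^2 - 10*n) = 1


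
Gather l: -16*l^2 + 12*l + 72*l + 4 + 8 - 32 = -16*l^2 + 84*l - 20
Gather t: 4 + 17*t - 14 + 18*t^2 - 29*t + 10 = 18*t^2 - 12*t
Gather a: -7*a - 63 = -7*a - 63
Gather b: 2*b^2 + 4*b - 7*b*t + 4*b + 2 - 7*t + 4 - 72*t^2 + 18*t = 2*b^2 + b*(8 - 7*t) - 72*t^2 + 11*t + 6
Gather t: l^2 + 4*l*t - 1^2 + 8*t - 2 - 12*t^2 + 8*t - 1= l^2 - 12*t^2 + t*(4*l + 16) - 4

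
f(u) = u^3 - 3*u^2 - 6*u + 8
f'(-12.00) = 498.00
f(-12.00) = -2080.00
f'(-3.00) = 39.00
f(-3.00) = -28.00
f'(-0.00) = -6.00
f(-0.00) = 8.00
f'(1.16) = -8.92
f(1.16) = -1.44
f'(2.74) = 0.08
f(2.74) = -10.39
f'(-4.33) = 76.23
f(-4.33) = -103.45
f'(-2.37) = 25.07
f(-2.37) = -7.94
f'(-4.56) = 83.74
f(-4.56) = -121.84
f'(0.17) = -6.93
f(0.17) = 6.90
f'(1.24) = -8.83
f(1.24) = -2.15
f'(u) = 3*u^2 - 6*u - 6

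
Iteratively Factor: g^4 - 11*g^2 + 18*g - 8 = (g - 1)*(g^3 + g^2 - 10*g + 8) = (g - 1)^2*(g^2 + 2*g - 8) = (g - 1)^2*(g + 4)*(g - 2)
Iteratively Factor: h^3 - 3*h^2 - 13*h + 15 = (h + 3)*(h^2 - 6*h + 5) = (h - 5)*(h + 3)*(h - 1)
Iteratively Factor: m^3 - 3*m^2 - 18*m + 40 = (m - 2)*(m^2 - m - 20) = (m - 2)*(m + 4)*(m - 5)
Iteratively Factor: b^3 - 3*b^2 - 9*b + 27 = (b + 3)*(b^2 - 6*b + 9) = (b - 3)*(b + 3)*(b - 3)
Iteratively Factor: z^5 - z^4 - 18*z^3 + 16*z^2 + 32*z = (z - 4)*(z^4 + 3*z^3 - 6*z^2 - 8*z) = (z - 4)*(z + 4)*(z^3 - z^2 - 2*z) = (z - 4)*(z - 2)*(z + 4)*(z^2 + z) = z*(z - 4)*(z - 2)*(z + 4)*(z + 1)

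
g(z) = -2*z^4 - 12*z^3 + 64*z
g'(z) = -8*z^3 - 36*z^2 + 64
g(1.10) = 51.50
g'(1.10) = 9.79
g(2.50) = -105.62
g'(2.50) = -286.00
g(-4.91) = -56.19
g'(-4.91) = 143.07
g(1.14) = 51.80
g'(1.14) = 5.36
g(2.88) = -239.93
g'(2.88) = -425.70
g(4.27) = -1325.85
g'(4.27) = -1215.22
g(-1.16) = -59.13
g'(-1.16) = 28.05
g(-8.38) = -3337.49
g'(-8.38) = 2243.77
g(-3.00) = -30.00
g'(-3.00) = -44.00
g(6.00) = -4800.00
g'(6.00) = -2960.00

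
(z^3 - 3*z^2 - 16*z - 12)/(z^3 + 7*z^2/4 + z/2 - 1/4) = 4*(z^2 - 4*z - 12)/(4*z^2 + 3*z - 1)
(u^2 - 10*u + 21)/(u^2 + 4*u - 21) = (u - 7)/(u + 7)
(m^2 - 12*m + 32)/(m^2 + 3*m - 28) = (m - 8)/(m + 7)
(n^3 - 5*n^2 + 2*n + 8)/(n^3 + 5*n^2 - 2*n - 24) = (n^2 - 3*n - 4)/(n^2 + 7*n + 12)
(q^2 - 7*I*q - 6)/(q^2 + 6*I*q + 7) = (q - 6*I)/(q + 7*I)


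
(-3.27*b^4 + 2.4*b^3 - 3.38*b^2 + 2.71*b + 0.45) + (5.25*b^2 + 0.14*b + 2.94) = -3.27*b^4 + 2.4*b^3 + 1.87*b^2 + 2.85*b + 3.39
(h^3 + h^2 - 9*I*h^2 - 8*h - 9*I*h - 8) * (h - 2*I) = h^4 + h^3 - 11*I*h^3 - 26*h^2 - 11*I*h^2 - 26*h + 16*I*h + 16*I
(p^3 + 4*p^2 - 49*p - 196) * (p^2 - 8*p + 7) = p^5 - 4*p^4 - 74*p^3 + 224*p^2 + 1225*p - 1372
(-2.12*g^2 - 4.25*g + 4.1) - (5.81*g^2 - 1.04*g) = -7.93*g^2 - 3.21*g + 4.1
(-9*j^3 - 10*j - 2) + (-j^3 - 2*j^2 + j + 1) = -10*j^3 - 2*j^2 - 9*j - 1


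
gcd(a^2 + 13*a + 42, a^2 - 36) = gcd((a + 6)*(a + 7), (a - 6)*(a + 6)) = a + 6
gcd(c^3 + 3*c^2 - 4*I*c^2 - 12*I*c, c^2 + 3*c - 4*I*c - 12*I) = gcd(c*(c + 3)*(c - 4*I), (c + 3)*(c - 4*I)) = c^2 + c*(3 - 4*I) - 12*I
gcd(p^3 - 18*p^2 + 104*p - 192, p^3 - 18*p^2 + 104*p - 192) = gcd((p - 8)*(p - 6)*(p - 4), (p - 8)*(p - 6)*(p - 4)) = p^3 - 18*p^2 + 104*p - 192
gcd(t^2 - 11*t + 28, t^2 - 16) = t - 4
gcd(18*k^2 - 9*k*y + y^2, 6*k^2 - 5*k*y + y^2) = -3*k + y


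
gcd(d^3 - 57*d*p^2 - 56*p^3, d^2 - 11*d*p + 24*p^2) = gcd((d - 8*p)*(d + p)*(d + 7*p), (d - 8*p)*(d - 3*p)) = -d + 8*p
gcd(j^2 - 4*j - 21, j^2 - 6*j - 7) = j - 7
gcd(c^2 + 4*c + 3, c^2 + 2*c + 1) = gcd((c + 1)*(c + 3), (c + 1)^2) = c + 1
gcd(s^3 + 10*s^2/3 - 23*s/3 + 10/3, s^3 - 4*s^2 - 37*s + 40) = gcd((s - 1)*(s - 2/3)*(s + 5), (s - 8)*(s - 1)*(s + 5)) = s^2 + 4*s - 5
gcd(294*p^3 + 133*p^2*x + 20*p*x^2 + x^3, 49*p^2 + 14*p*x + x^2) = 49*p^2 + 14*p*x + x^2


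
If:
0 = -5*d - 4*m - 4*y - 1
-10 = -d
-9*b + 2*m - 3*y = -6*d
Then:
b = 23/6 - 5*y/9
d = 10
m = -y - 51/4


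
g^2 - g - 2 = (g - 2)*(g + 1)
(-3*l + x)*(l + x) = -3*l^2 - 2*l*x + x^2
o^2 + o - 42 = (o - 6)*(o + 7)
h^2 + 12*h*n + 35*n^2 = (h + 5*n)*(h + 7*n)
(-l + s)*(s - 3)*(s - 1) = -l*s^2 + 4*l*s - 3*l + s^3 - 4*s^2 + 3*s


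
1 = 1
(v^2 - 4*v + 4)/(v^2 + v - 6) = (v - 2)/(v + 3)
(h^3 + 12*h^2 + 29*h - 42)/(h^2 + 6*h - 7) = h + 6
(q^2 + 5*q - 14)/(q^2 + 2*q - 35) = (q - 2)/(q - 5)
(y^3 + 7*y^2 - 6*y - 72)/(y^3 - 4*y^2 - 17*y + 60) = (y + 6)/(y - 5)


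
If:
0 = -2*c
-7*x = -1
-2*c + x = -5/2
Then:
No Solution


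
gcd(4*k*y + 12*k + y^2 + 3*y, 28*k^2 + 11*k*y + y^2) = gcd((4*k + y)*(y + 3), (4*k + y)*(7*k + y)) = 4*k + y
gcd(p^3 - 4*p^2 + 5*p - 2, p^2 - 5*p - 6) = 1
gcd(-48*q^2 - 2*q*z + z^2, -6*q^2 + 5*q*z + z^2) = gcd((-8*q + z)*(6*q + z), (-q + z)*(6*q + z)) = 6*q + z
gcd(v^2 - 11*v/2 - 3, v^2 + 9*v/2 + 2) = v + 1/2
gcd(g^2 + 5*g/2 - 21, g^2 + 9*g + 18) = g + 6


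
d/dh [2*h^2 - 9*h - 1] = 4*h - 9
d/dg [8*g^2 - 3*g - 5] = 16*g - 3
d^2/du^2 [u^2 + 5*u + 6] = 2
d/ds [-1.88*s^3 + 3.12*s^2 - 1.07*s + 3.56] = -5.64*s^2 + 6.24*s - 1.07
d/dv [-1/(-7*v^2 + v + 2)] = (1 - 14*v)/(-7*v^2 + v + 2)^2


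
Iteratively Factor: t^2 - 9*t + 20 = (t - 4)*(t - 5)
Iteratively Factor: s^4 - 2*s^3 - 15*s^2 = (s)*(s^3 - 2*s^2 - 15*s) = s*(s + 3)*(s^2 - 5*s) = s^2*(s + 3)*(s - 5)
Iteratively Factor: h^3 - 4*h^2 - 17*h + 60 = (h + 4)*(h^2 - 8*h + 15) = (h - 3)*(h + 4)*(h - 5)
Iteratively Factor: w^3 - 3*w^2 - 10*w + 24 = (w - 4)*(w^2 + w - 6) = (w - 4)*(w + 3)*(w - 2)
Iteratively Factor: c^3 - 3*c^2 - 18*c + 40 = (c - 5)*(c^2 + 2*c - 8) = (c - 5)*(c - 2)*(c + 4)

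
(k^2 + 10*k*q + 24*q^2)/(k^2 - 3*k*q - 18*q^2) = (-k^2 - 10*k*q - 24*q^2)/(-k^2 + 3*k*q + 18*q^2)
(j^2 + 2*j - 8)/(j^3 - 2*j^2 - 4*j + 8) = (j + 4)/(j^2 - 4)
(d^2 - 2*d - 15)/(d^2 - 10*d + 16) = (d^2 - 2*d - 15)/(d^2 - 10*d + 16)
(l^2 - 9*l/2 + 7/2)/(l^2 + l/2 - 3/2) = (2*l - 7)/(2*l + 3)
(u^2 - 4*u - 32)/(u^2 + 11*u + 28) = (u - 8)/(u + 7)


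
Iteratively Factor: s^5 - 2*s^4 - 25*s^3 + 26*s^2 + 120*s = (s)*(s^4 - 2*s^3 - 25*s^2 + 26*s + 120) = s*(s - 5)*(s^3 + 3*s^2 - 10*s - 24) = s*(s - 5)*(s + 4)*(s^2 - s - 6) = s*(s - 5)*(s - 3)*(s + 4)*(s + 2)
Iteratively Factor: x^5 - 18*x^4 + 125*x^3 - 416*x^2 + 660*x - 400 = (x - 2)*(x^4 - 16*x^3 + 93*x^2 - 230*x + 200) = (x - 5)*(x - 2)*(x^3 - 11*x^2 + 38*x - 40) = (x - 5)*(x - 2)^2*(x^2 - 9*x + 20) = (x - 5)*(x - 4)*(x - 2)^2*(x - 5)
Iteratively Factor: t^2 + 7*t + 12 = (t + 3)*(t + 4)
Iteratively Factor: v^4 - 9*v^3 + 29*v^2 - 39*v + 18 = (v - 3)*(v^3 - 6*v^2 + 11*v - 6) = (v - 3)^2*(v^2 - 3*v + 2) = (v - 3)^2*(v - 2)*(v - 1)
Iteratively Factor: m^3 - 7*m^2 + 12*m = (m - 3)*(m^2 - 4*m) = m*(m - 3)*(m - 4)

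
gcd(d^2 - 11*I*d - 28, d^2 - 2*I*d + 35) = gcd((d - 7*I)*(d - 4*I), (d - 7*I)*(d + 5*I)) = d - 7*I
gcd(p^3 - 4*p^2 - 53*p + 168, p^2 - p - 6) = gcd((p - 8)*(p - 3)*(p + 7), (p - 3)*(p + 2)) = p - 3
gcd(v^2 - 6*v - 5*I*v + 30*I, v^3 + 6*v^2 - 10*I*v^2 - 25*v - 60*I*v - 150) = v - 5*I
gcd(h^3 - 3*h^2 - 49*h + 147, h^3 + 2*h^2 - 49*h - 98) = h^2 - 49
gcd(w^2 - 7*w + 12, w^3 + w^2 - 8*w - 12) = w - 3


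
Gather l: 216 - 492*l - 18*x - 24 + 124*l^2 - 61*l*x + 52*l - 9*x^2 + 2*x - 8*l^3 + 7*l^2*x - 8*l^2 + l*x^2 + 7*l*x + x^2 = -8*l^3 + l^2*(7*x + 116) + l*(x^2 - 54*x - 440) - 8*x^2 - 16*x + 192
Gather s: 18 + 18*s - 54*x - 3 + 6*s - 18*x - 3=24*s - 72*x + 12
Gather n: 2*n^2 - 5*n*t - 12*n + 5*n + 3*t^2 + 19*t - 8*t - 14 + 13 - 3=2*n^2 + n*(-5*t - 7) + 3*t^2 + 11*t - 4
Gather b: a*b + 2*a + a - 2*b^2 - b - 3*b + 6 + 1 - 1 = 3*a - 2*b^2 + b*(a - 4) + 6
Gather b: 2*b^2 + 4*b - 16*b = 2*b^2 - 12*b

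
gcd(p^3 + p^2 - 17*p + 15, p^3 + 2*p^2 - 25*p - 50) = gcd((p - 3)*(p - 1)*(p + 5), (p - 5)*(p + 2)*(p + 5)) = p + 5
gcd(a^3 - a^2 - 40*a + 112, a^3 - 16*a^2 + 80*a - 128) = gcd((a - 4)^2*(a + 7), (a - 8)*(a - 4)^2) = a^2 - 8*a + 16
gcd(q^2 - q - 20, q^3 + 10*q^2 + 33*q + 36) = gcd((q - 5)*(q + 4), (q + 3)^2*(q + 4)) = q + 4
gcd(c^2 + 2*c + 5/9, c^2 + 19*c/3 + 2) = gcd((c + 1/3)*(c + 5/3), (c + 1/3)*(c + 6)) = c + 1/3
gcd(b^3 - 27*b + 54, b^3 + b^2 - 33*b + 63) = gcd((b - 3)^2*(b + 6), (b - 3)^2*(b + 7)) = b^2 - 6*b + 9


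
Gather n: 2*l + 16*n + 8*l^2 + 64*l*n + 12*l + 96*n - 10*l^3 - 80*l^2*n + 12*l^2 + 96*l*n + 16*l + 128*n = -10*l^3 + 20*l^2 + 30*l + n*(-80*l^2 + 160*l + 240)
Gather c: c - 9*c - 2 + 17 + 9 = 24 - 8*c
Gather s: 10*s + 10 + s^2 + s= s^2 + 11*s + 10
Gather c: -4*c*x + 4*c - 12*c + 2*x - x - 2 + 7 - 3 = c*(-4*x - 8) + x + 2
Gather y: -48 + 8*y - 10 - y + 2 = 7*y - 56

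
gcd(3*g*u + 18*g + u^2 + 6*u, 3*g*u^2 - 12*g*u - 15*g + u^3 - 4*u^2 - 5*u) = 3*g + u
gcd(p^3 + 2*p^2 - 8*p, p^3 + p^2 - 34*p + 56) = p - 2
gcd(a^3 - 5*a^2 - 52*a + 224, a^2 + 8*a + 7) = a + 7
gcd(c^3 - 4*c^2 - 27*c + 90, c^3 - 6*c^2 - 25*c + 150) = c^2 - c - 30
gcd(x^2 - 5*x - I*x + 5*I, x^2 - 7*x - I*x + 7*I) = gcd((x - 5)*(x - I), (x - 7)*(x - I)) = x - I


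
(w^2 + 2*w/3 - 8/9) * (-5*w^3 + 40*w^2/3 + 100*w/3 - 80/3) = -5*w^5 + 10*w^4 + 140*w^3/3 - 440*w^2/27 - 1280*w/27 + 640/27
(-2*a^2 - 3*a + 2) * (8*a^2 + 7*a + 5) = -16*a^4 - 38*a^3 - 15*a^2 - a + 10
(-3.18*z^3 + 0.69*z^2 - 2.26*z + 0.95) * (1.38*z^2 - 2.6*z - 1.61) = -4.3884*z^5 + 9.2202*z^4 + 0.207000000000001*z^3 + 6.0761*z^2 + 1.1686*z - 1.5295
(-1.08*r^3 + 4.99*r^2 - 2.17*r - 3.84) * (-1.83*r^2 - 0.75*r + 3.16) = 1.9764*r^5 - 8.3217*r^4 - 3.1842*r^3 + 24.4231*r^2 - 3.9772*r - 12.1344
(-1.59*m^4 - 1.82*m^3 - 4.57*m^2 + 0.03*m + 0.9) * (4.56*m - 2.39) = -7.2504*m^5 - 4.4991*m^4 - 16.4894*m^3 + 11.0591*m^2 + 4.0323*m - 2.151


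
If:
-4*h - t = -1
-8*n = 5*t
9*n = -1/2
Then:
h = 41/180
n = -1/18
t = 4/45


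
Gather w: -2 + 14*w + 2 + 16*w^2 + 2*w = 16*w^2 + 16*w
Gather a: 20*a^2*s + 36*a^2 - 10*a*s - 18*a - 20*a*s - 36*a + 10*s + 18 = a^2*(20*s + 36) + a*(-30*s - 54) + 10*s + 18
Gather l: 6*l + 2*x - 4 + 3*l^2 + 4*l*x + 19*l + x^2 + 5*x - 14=3*l^2 + l*(4*x + 25) + x^2 + 7*x - 18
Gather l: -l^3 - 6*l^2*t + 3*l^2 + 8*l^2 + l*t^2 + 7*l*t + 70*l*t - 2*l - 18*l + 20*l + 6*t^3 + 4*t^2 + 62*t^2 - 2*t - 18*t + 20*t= -l^3 + l^2*(11 - 6*t) + l*(t^2 + 77*t) + 6*t^3 + 66*t^2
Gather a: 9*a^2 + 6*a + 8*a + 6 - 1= 9*a^2 + 14*a + 5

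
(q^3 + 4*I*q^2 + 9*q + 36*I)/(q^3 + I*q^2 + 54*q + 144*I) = (q^2 + I*q + 12)/(q^2 - 2*I*q + 48)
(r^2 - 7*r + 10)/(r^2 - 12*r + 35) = (r - 2)/(r - 7)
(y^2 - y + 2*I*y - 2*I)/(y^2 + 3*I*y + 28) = (y^2 - y + 2*I*y - 2*I)/(y^2 + 3*I*y + 28)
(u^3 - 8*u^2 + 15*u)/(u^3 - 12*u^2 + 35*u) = (u - 3)/(u - 7)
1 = 1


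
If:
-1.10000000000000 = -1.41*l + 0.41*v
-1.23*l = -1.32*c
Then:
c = 0.270954223081883*v + 0.726950354609929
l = 0.290780141843972*v + 0.780141843971631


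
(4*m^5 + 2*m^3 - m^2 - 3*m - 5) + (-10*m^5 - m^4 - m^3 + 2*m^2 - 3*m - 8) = -6*m^5 - m^4 + m^3 + m^2 - 6*m - 13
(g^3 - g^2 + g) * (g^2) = g^5 - g^4 + g^3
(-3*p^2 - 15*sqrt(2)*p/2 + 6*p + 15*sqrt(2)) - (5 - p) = -3*p^2 - 15*sqrt(2)*p/2 + 7*p - 5 + 15*sqrt(2)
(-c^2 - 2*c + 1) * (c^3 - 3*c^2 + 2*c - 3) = -c^5 + c^4 + 5*c^3 - 4*c^2 + 8*c - 3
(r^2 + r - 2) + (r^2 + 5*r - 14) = 2*r^2 + 6*r - 16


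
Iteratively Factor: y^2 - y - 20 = (y - 5)*(y + 4)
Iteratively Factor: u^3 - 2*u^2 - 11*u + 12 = (u - 4)*(u^2 + 2*u - 3) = (u - 4)*(u - 1)*(u + 3)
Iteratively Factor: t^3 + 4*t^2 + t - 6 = (t + 3)*(t^2 + t - 2) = (t + 2)*(t + 3)*(t - 1)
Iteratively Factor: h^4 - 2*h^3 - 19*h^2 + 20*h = (h + 4)*(h^3 - 6*h^2 + 5*h) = (h - 5)*(h + 4)*(h^2 - h) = (h - 5)*(h - 1)*(h + 4)*(h)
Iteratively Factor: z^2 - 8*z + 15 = (z - 5)*(z - 3)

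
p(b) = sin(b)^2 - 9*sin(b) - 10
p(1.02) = -16.94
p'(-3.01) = 9.18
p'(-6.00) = -8.10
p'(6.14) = -9.19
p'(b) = 2*sin(b)*cos(b) - 9*cos(b)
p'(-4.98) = -1.87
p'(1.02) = -3.82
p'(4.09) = 6.19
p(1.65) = -17.98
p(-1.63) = -0.02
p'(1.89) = 2.23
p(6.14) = -8.70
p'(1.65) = 0.55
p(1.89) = -17.64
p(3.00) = -11.25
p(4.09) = -2.03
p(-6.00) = -12.44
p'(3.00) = 8.63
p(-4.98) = -17.75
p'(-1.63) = 0.65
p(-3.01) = -8.80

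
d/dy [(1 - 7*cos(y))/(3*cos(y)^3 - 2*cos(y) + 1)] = (-63*cos(y) + 9*cos(2*y) - 21*cos(3*y) + 19)*sin(y)/(2*(3*cos(y)^3 - 2*cos(y) + 1)^2)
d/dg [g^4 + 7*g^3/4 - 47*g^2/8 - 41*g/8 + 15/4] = 4*g^3 + 21*g^2/4 - 47*g/4 - 41/8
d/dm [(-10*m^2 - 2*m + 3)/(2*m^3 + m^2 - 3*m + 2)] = (20*m^4 + 8*m^3 + 14*m^2 - 46*m + 5)/(4*m^6 + 4*m^5 - 11*m^4 + 2*m^3 + 13*m^2 - 12*m + 4)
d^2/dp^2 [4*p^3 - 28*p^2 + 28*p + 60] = 24*p - 56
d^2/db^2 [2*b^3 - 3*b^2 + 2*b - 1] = 12*b - 6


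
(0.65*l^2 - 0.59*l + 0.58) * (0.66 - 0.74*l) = -0.481*l^3 + 0.8656*l^2 - 0.8186*l + 0.3828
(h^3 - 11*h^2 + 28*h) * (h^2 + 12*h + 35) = h^5 + h^4 - 69*h^3 - 49*h^2 + 980*h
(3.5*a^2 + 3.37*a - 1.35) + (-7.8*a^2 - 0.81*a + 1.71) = -4.3*a^2 + 2.56*a + 0.36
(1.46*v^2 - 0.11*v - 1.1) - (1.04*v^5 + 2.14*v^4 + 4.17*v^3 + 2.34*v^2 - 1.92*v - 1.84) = -1.04*v^5 - 2.14*v^4 - 4.17*v^3 - 0.88*v^2 + 1.81*v + 0.74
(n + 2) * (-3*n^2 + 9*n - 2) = -3*n^3 + 3*n^2 + 16*n - 4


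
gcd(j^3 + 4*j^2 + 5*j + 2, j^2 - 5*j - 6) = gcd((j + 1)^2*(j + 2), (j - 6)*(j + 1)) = j + 1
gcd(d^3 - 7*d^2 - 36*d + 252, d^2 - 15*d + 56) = d - 7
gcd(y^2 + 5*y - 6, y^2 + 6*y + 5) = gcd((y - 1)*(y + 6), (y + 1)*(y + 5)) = 1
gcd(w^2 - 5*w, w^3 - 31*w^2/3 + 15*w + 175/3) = w - 5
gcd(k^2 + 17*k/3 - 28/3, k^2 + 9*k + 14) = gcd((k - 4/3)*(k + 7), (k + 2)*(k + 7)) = k + 7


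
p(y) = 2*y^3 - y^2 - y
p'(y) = 6*y^2 - 2*y - 1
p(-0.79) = -0.82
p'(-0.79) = 4.32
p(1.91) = 8.38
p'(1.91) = 17.07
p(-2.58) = -38.42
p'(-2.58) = 44.10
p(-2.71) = -44.44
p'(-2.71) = 48.48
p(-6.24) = -518.64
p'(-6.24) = 245.11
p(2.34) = 17.81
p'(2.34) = 27.17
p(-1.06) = -2.45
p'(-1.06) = 7.86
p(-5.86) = -430.94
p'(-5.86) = 216.76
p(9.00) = 1368.00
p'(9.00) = 467.00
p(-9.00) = -1530.00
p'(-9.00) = 503.00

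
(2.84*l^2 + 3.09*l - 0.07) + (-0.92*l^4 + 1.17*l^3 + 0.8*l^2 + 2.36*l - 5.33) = -0.92*l^4 + 1.17*l^3 + 3.64*l^2 + 5.45*l - 5.4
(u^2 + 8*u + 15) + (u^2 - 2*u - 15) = 2*u^2 + 6*u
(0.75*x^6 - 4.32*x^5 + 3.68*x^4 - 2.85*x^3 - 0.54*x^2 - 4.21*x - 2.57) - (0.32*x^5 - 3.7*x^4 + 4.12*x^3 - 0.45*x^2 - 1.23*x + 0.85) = 0.75*x^6 - 4.64*x^5 + 7.38*x^4 - 6.97*x^3 - 0.09*x^2 - 2.98*x - 3.42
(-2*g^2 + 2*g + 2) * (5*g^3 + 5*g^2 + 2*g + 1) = -10*g^5 + 16*g^3 + 12*g^2 + 6*g + 2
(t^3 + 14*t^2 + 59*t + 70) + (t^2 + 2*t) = t^3 + 15*t^2 + 61*t + 70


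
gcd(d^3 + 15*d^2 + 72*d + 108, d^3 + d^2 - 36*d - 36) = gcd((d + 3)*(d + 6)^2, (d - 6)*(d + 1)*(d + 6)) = d + 6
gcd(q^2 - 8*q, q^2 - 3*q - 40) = q - 8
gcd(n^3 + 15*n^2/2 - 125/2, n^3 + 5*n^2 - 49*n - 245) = n + 5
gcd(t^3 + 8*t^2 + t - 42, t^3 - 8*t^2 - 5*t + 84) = t + 3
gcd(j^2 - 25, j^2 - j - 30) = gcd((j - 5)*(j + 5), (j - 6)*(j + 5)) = j + 5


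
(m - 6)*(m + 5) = m^2 - m - 30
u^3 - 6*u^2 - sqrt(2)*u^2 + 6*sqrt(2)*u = u*(u - 6)*(u - sqrt(2))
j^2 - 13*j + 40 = (j - 8)*(j - 5)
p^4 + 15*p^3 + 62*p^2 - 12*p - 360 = (p - 2)*(p + 5)*(p + 6)^2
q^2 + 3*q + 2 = (q + 1)*(q + 2)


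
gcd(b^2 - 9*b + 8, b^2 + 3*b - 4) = b - 1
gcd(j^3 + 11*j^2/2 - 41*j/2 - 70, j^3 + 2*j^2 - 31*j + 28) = j^2 + 3*j - 28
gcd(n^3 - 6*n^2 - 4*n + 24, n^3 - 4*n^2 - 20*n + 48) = n^2 - 8*n + 12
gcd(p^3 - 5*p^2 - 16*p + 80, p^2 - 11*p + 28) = p - 4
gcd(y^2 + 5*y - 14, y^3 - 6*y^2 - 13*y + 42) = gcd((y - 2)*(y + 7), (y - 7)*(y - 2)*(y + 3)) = y - 2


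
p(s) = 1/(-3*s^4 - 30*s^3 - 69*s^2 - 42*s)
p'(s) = (12*s^3 + 90*s^2 + 138*s + 42)/(-3*s^4 - 30*s^3 - 69*s^2 - 42*s)^2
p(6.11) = -0.00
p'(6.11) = 0.00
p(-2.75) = 0.02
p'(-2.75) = 0.04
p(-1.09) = -0.63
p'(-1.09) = -6.80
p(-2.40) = 0.05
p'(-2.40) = 0.18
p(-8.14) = -0.00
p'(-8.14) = -0.00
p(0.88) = -0.01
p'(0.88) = 0.02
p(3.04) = -0.00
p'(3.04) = 0.00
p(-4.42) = 0.00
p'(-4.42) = 0.00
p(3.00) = 0.00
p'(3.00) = 0.00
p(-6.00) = 0.00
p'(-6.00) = 0.00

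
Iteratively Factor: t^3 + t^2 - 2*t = (t - 1)*(t^2 + 2*t) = (t - 1)*(t + 2)*(t)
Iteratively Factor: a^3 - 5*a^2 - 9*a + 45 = (a - 5)*(a^2 - 9) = (a - 5)*(a - 3)*(a + 3)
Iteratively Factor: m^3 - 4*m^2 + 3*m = (m)*(m^2 - 4*m + 3) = m*(m - 3)*(m - 1)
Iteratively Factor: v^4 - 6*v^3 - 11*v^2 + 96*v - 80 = (v - 5)*(v^3 - v^2 - 16*v + 16) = (v - 5)*(v - 4)*(v^2 + 3*v - 4) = (v - 5)*(v - 4)*(v - 1)*(v + 4)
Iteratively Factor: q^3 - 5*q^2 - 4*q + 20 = (q + 2)*(q^2 - 7*q + 10) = (q - 2)*(q + 2)*(q - 5)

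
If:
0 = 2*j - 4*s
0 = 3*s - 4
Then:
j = 8/3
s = 4/3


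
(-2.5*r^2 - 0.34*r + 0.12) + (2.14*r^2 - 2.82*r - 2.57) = -0.36*r^2 - 3.16*r - 2.45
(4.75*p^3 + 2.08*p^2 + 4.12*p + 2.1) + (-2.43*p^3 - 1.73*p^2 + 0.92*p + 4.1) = 2.32*p^3 + 0.35*p^2 + 5.04*p + 6.2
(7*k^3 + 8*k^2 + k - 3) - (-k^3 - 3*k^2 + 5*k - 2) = 8*k^3 + 11*k^2 - 4*k - 1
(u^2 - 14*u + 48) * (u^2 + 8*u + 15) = u^4 - 6*u^3 - 49*u^2 + 174*u + 720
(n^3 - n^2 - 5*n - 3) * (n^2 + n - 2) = n^5 - 8*n^3 - 6*n^2 + 7*n + 6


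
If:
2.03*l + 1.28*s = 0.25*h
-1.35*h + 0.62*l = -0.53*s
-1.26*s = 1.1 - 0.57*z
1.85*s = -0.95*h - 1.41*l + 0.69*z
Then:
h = -0.33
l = 1.86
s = -3.02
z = -4.74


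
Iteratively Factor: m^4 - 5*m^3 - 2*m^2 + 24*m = (m + 2)*(m^3 - 7*m^2 + 12*m) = m*(m + 2)*(m^2 - 7*m + 12) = m*(m - 4)*(m + 2)*(m - 3)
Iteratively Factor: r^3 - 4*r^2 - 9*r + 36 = (r - 3)*(r^2 - r - 12) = (r - 4)*(r - 3)*(r + 3)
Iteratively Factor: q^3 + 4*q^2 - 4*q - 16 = (q + 2)*(q^2 + 2*q - 8) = (q - 2)*(q + 2)*(q + 4)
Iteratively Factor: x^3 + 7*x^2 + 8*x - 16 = (x + 4)*(x^2 + 3*x - 4) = (x + 4)^2*(x - 1)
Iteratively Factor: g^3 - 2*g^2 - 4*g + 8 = (g + 2)*(g^2 - 4*g + 4) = (g - 2)*(g + 2)*(g - 2)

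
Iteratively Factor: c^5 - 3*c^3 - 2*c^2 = (c)*(c^4 - 3*c^2 - 2*c) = c*(c - 2)*(c^3 + 2*c^2 + c) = c*(c - 2)*(c + 1)*(c^2 + c) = c^2*(c - 2)*(c + 1)*(c + 1)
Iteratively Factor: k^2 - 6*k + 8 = (k - 2)*(k - 4)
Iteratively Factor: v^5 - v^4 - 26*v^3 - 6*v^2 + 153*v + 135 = (v + 3)*(v^4 - 4*v^3 - 14*v^2 + 36*v + 45) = (v - 5)*(v + 3)*(v^3 + v^2 - 9*v - 9) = (v - 5)*(v - 3)*(v + 3)*(v^2 + 4*v + 3) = (v - 5)*(v - 3)*(v + 1)*(v + 3)*(v + 3)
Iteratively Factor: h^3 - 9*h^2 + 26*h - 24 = (h - 4)*(h^2 - 5*h + 6) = (h - 4)*(h - 2)*(h - 3)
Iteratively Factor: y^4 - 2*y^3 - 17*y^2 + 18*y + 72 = (y + 2)*(y^3 - 4*y^2 - 9*y + 36) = (y - 3)*(y + 2)*(y^2 - y - 12) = (y - 3)*(y + 2)*(y + 3)*(y - 4)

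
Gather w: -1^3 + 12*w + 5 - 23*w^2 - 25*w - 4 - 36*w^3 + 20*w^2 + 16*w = -36*w^3 - 3*w^2 + 3*w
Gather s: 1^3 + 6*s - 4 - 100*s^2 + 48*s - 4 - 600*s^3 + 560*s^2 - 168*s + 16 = -600*s^3 + 460*s^2 - 114*s + 9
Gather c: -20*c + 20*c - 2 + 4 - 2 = 0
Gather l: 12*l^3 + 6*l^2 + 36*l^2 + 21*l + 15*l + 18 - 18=12*l^3 + 42*l^2 + 36*l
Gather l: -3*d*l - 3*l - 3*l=l*(-3*d - 6)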